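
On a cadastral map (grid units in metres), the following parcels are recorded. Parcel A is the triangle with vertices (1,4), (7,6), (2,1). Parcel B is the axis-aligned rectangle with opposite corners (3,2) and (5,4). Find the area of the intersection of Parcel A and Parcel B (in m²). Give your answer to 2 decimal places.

2.00

The intersection is the polygon with vertices (3,2), (3,4), (5,4).
By the shoelace formula its area is 2.00.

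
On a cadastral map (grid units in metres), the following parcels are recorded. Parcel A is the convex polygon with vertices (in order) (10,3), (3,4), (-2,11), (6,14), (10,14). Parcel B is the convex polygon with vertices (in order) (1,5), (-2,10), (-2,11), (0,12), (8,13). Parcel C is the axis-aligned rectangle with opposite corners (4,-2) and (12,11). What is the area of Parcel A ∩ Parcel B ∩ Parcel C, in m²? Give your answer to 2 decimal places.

2.89

The intersection is the polygon with vertices (4,8.429), (4,11), (6.25,11).
By the shoelace formula its area is 2.89.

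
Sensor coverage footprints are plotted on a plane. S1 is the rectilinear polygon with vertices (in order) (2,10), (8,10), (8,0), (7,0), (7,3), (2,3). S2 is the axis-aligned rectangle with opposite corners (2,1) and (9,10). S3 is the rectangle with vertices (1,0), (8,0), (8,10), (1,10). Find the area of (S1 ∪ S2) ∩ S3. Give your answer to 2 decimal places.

The region (S1 ∪ S2) ∩ S3 is the polygon with vertices (8,0), (7,0), (7,1), (2,1), (2,3), (2,10), (8,10), (8,1).
By the shoelace formula its area is 55.00.

55.00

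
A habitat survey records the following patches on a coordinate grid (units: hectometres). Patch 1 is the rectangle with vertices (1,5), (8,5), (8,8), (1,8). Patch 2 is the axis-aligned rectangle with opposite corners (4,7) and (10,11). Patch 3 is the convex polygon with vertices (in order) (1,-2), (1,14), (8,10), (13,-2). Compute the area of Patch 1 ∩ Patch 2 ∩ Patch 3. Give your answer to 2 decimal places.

4.00

The intersection is the polygon with vertices (8,7), (4,7), (4,8), (8,8).
By the shoelace formula its area is 4.00.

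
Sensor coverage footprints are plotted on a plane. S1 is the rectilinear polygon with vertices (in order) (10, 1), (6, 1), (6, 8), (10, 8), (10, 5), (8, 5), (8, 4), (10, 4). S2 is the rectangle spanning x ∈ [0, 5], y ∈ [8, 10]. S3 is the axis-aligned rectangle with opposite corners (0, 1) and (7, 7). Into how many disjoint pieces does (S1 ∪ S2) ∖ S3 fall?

(S1 ∪ S2) ∖ S3 splits into 2 disjoint pieces (area 20, area 10).

2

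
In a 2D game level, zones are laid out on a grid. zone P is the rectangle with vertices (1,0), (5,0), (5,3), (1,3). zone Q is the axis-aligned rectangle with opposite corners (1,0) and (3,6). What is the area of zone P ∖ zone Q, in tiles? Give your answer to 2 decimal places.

6.00

|zone P∩zone Q|: x∈[1,3], y∈[0,3] → 2·3 = 6.
|zone P| = 12.
|zone P ∖ zone Q| = |zone P| − |zone P∩zone Q| = 12 − 6 = 6.00.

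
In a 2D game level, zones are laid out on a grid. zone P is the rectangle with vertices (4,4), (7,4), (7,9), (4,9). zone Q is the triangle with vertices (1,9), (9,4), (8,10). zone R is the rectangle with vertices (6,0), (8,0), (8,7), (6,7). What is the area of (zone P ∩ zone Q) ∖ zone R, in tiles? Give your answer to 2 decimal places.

7.00

|zone P ∩ zone Q| = 8.4375.
|(zone P ∩ zone Q) ∩ zone R| = 1.4375.
|(zone P ∩ zone Q) ∖ zone R| = 8.4375 − 1.4375 = 7.00.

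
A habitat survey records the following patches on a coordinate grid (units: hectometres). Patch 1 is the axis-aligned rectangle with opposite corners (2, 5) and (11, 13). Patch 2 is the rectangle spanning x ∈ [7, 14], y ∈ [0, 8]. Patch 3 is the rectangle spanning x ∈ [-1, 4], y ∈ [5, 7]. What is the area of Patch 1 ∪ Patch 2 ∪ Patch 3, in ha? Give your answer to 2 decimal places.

122.00

By inclusion–exclusion:
Individual areas: |Patch 1| = 72, |Patch 2| = 56, |Patch 3| = 10.
|Patch 1∩Patch 2|: x∈[7,11], y∈[5,8] → 4·3 = 12.
|Patch 1∩Patch 3|: x∈[2,4], y∈[5,7] → 2·2 = 4.
|Patch 2∩Patch 3| = 0 (no overlap).
|Patch 1∩Patch 2∩Patch 3| = 0.
|Patch 1 ∪ Patch 2 ∪ Patch 3| = 138 − 16 + 0 = 122.00.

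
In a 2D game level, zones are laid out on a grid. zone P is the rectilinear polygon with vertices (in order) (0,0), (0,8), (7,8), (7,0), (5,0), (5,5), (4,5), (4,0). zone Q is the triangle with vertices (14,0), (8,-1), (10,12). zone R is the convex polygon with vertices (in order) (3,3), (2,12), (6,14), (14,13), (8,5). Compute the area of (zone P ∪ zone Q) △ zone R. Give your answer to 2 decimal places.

125.95

|zone P ∪ zone Q| = 89.
|(zone P ∪ zone Q) ∩ zone R| = 20.7728.
|(zone P ∪ zone Q) △ zone R| = 89 + 78.5 − 41.5455 = 125.95.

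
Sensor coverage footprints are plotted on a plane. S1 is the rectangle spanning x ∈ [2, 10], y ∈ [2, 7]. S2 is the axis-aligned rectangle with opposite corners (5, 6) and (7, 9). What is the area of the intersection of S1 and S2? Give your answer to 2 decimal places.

2.00

|S1∩S2|: x∈[5,7], y∈[6,7] → 2·1 = 2.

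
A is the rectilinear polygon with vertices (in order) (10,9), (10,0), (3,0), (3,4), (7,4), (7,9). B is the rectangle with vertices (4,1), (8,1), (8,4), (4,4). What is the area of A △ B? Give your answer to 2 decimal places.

|A| = 43, |B| = 12, |A∩B| = 12.
|A △ B| = |A| + |B| − 2·|A∩B| = 43 + 12 − 24 = 31.00.

31.00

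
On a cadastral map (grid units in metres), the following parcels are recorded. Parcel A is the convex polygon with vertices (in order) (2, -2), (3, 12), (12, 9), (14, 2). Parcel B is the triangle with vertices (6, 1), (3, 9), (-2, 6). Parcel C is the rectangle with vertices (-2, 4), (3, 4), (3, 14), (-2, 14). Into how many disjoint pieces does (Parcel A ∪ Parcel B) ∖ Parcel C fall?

(Parcel A ∪ Parcel B) ∖ Parcel C is a single connected region.

1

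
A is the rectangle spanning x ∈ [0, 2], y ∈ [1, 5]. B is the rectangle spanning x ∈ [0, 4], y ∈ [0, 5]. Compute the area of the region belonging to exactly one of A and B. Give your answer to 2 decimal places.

|A∩B|: x∈[0,2], y∈[1,5] → 2·4 = 8.
|A △ B| = |A| + |B| − 2·|A∩B| = 8 + 20 − 16 = 12.00.

12.00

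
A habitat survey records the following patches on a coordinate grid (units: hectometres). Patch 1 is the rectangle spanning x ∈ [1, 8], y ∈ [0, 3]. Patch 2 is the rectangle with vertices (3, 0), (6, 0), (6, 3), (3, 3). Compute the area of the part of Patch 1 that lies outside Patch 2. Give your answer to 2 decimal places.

12.00

|Patch 1∩Patch 2|: x∈[3,6], y∈[0,3] → 3·3 = 9.
|Patch 1| = 21.
|Patch 1 ∖ Patch 2| = |Patch 1| − |Patch 1∩Patch 2| = 21 − 9 = 12.00.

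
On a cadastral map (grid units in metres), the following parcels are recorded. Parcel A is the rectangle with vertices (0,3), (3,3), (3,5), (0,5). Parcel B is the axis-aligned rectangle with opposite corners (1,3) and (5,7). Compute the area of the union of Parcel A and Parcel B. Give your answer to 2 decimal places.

18.00

By inclusion–exclusion:
Individual areas: |Parcel A| = 6, |Parcel B| = 16.
|Parcel A∩Parcel B|: x∈[1,3], y∈[3,5] → 2·2 = 4.
|Parcel A ∪ Parcel B| = 22 − 4 = 18.00.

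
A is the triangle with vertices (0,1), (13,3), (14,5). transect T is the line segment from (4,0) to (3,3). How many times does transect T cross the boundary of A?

The segment meets the boundary at (3.348,1.957), (3.488,1.537).

2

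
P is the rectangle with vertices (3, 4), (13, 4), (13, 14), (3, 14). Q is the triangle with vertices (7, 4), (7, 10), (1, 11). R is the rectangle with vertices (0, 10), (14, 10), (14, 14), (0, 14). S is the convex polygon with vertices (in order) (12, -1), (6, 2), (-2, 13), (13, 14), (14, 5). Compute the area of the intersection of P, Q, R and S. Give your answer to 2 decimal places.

1.33

The intersection is the polygon with vertices (3,10), (3,10.667), (7,10).
By the shoelace formula its area is 1.33.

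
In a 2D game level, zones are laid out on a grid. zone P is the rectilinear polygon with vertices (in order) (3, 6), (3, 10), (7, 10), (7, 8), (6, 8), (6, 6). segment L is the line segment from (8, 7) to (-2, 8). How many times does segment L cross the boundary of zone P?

2

The segment meets the boundary at (3,7.5), (6,7.2).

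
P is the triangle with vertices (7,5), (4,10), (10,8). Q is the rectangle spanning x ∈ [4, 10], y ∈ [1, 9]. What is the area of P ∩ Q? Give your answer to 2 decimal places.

10.80

The intersection is the polygon with vertices (4.6,9), (7,9), (10,8), (7,5).
By the shoelace formula its area is 10.80.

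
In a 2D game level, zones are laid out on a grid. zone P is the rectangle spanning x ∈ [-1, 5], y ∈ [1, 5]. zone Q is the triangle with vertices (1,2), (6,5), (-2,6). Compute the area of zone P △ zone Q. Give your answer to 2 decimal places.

17.43

|zone P| = 24, |zone Q| = 14.5, |zone P∩zone Q| = 10.5333.
|zone P △ zone Q| = |zone P| + |zone Q| − 2·|zone P∩zone Q| = 24 + 14.5 − 21.0667 = 17.43.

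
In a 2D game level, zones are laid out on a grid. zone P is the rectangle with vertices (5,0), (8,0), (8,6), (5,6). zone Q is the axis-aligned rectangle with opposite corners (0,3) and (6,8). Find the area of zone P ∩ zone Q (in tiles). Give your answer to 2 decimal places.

3.00

|zone P∩zone Q|: x∈[5,6], y∈[3,6] → 1·3 = 3.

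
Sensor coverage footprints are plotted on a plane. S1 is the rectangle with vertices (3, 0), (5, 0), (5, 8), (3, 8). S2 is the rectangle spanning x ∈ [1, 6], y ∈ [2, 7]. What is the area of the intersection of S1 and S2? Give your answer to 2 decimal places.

|S1∩S2|: x∈[3,5], y∈[2,7] → 2·5 = 10.

10.00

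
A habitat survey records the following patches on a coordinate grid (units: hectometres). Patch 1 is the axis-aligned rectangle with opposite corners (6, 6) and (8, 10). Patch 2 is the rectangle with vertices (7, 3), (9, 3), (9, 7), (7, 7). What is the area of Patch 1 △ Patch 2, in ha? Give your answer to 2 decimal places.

14.00

|Patch 1∩Patch 2|: x∈[7,8], y∈[6,7] → 1·1 = 1.
|Patch 1 △ Patch 2| = |Patch 1| + |Patch 2| − 2·|Patch 1∩Patch 2| = 8 + 8 − 2 = 14.00.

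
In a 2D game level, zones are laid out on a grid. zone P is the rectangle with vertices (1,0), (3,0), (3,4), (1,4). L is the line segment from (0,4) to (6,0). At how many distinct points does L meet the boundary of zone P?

The segment meets the boundary at (3,2), (1,3.333).

2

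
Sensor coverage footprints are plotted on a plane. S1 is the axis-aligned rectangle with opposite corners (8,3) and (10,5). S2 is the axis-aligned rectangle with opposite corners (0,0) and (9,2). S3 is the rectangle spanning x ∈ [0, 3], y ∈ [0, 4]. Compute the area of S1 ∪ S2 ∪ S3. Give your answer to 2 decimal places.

By inclusion–exclusion:
Individual areas: |S1| = 4, |S2| = 18, |S3| = 12.
|S1∩S2| = 0 (no overlap).
|S1∩S3| = 0 (no overlap).
|S2∩S3|: x∈[0,3], y∈[0,2] → 3·2 = 6.
|S1∩S2∩S3| = 0.
|S1 ∪ S2 ∪ S3| = 34 − 6 + 0 = 28.00.

28.00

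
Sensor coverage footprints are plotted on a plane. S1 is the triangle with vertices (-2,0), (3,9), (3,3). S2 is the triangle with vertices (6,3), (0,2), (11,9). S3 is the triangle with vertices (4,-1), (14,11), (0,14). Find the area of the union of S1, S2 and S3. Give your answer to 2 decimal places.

By inclusion–exclusion:
Individual areas: |S1| = 15, |S2| = 15.5, |S3| = 99.
|S1∩S2| = 1.8252.
|S1∩S3| = 3.512.
|S2∩S3| = 13.5315.
|S1∩S2∩S3| = 0.146.
|S1 ∪ S2 ∪ S3| = 129.5 − 18.8687 + 0.146 = 110.78.

110.78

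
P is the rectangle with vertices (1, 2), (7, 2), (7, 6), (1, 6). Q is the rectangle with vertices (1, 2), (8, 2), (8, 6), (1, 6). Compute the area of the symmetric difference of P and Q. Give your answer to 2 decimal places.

|P∩Q|: x∈[1,7], y∈[2,6] → 6·4 = 24.
|P △ Q| = |P| + |Q| − 2·|P∩Q| = 24 + 28 − 48 = 4.00.

4.00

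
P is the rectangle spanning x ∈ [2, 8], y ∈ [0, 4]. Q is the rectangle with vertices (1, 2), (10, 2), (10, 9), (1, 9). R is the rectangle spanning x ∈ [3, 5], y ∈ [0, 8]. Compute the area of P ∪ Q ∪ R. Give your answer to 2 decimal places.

75.00

By inclusion–exclusion:
Individual areas: |P| = 24, |Q| = 63, |R| = 16.
|P∩Q|: x∈[2,8], y∈[2,4] → 6·2 = 12.
|P∩R|: x∈[3,5], y∈[0,4] → 2·4 = 8.
|Q∩R|: x∈[3,5], y∈[2,8] → 2·6 = 12.
|P∩Q∩R| = 4.
|P ∪ Q ∪ R| = 103 − 32 + 4 = 75.00.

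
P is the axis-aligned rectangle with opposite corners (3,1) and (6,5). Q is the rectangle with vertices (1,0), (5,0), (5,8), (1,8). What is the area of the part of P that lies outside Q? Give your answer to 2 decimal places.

|P∩Q|: x∈[3,5], y∈[1,5] → 2·4 = 8.
|P| = 12.
|P ∖ Q| = |P| − |P∩Q| = 12 − 8 = 4.00.

4.00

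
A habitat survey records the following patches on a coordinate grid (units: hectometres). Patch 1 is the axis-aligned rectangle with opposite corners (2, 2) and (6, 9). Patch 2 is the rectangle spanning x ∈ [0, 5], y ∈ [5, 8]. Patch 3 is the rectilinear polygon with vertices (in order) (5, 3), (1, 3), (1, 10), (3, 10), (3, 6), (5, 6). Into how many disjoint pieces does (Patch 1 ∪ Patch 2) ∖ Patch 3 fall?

(Patch 1 ∪ Patch 2) ∖ Patch 3 splits into 2 disjoint pieces (area 16, area 3).

2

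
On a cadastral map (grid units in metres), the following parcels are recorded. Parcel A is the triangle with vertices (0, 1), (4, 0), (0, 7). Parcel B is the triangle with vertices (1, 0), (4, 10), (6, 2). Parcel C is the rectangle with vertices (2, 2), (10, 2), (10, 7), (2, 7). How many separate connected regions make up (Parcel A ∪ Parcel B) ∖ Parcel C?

2

(Parcel A ∪ Parcel B) ∖ Parcel C splits into 2 disjoint pieces (area 13.3193, area 2.475).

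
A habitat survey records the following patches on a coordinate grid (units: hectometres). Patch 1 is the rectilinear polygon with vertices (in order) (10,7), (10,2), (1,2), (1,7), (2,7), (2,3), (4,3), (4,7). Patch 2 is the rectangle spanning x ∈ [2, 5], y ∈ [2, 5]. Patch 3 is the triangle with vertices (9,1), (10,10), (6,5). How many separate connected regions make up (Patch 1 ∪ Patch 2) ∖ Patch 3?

2

(Patch 1 ∪ Patch 2) ∖ Patch 3 splits into 2 disjoint pieces (area 3.0556, area 25.975).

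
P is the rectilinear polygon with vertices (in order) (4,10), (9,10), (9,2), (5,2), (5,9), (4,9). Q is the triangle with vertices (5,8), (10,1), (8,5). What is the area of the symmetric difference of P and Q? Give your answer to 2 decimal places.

30.60

|P| = 33, |Q| = 3, |P∩Q| = 2.7.
|P △ Q| = |P| + |Q| − 2·|P∩Q| = 33 + 3 − 5.4 = 30.60.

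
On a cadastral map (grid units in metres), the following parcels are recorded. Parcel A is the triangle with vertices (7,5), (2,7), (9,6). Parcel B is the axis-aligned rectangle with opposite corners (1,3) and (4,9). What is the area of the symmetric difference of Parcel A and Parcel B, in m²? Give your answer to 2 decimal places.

21.47

|Parcel A| = 4.5, |Parcel B| = 18, |Parcel A∩Parcel B| = 0.5143.
|Parcel A △ Parcel B| = |Parcel A| + |Parcel B| − 2·|Parcel A∩Parcel B| = 4.5 + 18 − 1.0286 = 21.47.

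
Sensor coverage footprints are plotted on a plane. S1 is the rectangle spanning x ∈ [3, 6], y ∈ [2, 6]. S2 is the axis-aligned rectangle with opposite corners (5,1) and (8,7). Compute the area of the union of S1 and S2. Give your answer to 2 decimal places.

26.00

By inclusion–exclusion:
Individual areas: |S1| = 12, |S2| = 18.
|S1∩S2|: x∈[5,6], y∈[2,6] → 1·4 = 4.
|S1 ∪ S2| = 30 − 4 = 26.00.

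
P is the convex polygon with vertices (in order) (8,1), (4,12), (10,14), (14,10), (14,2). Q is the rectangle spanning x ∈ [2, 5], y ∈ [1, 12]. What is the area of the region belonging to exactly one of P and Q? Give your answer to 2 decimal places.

|P| = 91, |Q| = 33, |P∩Q| = 1.375.
|P △ Q| = |P| + |Q| − 2·|P∩Q| = 91 + 33 − 2.75 = 121.25.

121.25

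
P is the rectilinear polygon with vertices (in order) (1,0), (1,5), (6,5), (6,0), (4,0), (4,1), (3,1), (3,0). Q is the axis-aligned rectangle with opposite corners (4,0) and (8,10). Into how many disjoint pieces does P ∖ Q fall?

P ∖ Q is a single connected region.

1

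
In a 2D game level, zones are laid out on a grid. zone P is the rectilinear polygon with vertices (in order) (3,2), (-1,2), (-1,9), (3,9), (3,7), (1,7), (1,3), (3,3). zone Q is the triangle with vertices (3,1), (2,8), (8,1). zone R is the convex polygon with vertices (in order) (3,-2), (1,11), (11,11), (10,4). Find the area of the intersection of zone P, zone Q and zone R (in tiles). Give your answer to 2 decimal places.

0.57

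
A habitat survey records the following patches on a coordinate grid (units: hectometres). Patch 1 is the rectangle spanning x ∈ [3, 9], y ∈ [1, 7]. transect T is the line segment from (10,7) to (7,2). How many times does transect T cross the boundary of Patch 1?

The segment meets the boundary at (9,5.333).

1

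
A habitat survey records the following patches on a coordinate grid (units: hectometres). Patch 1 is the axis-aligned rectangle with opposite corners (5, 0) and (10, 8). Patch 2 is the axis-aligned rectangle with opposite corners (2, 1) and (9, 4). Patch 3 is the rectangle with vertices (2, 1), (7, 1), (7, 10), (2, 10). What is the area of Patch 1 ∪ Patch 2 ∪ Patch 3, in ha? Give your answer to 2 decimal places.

By inclusion–exclusion:
Individual areas: |Patch 1| = 40, |Patch 2| = 21, |Patch 3| = 45.
|Patch 1∩Patch 2|: x∈[5,9], y∈[1,4] → 4·3 = 12.
|Patch 1∩Patch 3|: x∈[5,7], y∈[1,8] → 2·7 = 14.
|Patch 2∩Patch 3|: x∈[2,7], y∈[1,4] → 5·3 = 15.
|Patch 1∩Patch 2∩Patch 3| = 6.
|Patch 1 ∪ Patch 2 ∪ Patch 3| = 106 − 41 + 6 = 71.00.

71.00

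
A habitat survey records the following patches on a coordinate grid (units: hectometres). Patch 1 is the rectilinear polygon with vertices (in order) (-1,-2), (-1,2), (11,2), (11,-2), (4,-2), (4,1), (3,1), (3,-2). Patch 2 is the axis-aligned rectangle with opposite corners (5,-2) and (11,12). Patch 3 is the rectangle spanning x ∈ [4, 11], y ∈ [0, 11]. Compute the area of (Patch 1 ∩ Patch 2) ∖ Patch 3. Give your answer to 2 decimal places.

12.00

|Patch 1 ∩ Patch 2| = 24.
|(Patch 1 ∩ Patch 2) ∩ Patch 3| = 12.
|(Patch 1 ∩ Patch 2) ∖ Patch 3| = 24 − 12 = 12.00.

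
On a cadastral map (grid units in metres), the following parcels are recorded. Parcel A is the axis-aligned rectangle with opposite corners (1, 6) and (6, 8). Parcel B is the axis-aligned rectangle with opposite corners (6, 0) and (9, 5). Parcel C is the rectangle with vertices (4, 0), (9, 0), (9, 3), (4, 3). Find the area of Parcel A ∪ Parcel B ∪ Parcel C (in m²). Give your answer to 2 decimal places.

By inclusion–exclusion:
Individual areas: |Parcel A| = 10, |Parcel B| = 15, |Parcel C| = 15.
|Parcel A∩Parcel B| = 0 (no overlap).
|Parcel A∩Parcel C| = 0 (no overlap).
|Parcel B∩Parcel C|: x∈[6,9], y∈[0,3] → 3·3 = 9.
|Parcel A∩Parcel B∩Parcel C| = 0.
|Parcel A ∪ Parcel B ∪ Parcel C| = 40 − 9 + 0 = 31.00.

31.00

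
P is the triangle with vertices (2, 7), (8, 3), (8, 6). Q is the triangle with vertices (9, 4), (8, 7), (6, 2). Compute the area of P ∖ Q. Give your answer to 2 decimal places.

6.70

|P| = 9, |P∩Q| = 2.2971.
|P ∖ Q| = |P| − |P∩Q| = 9 − 2.2971 = 6.70.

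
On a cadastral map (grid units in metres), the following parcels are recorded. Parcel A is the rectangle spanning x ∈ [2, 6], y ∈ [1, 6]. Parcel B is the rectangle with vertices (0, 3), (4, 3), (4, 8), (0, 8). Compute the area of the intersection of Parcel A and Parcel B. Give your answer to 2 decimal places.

|Parcel A∩Parcel B|: x∈[2,4], y∈[3,6] → 2·3 = 6.

6.00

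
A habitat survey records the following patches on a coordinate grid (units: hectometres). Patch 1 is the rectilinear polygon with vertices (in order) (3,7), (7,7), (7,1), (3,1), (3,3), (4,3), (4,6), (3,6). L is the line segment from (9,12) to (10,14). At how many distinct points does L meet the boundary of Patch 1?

The segment lies entirely outside Patch 1 and never meets its boundary.

0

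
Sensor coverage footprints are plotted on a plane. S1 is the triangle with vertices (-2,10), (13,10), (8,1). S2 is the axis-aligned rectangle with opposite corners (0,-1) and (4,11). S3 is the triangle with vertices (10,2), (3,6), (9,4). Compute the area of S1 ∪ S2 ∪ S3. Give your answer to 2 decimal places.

By inclusion–exclusion:
Individual areas: |S1| = 67.5, |S2| = 48, |S3| = 5.
|S1∩S2| = 14.4.
|S1∩S3| = 4.4642.
|S2∩S3| = 0.119.
|S1∩S2∩S3| = 0.119.
|S1 ∪ S2 ∪ S3| = 120.5 − 18.9832 + 0.119 = 101.64.

101.64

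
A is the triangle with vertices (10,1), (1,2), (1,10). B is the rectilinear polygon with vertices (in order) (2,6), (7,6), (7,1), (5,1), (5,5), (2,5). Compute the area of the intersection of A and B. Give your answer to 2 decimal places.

10.11

The intersection is the polygon with vertices (5,1.556), (5,5), (2,5), (2,6), (5,6), (7,4), (7,1.333).
By the shoelace formula its area is 10.11.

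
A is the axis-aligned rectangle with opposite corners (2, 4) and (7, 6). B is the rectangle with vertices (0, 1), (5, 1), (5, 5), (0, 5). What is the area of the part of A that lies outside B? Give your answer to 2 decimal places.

|A∩B|: x∈[2,5], y∈[4,5] → 3·1 = 3.
|A| = 10.
|A ∖ B| = |A| − |A∩B| = 10 − 3 = 7.00.

7.00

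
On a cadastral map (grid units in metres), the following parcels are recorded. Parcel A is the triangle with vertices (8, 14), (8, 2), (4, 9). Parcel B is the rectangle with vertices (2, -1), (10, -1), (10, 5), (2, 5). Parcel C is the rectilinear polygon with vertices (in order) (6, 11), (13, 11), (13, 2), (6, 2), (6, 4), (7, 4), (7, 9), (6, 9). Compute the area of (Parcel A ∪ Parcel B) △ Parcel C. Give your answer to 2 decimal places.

89.43

|Parcel A ∪ Parcel B| = 69.4286.
|(Parcel A ∪ Parcel B) ∩ Parcel C| = 19.
|(Parcel A ∪ Parcel B) △ Parcel C| = 69.4286 + 58 − 38 = 89.43.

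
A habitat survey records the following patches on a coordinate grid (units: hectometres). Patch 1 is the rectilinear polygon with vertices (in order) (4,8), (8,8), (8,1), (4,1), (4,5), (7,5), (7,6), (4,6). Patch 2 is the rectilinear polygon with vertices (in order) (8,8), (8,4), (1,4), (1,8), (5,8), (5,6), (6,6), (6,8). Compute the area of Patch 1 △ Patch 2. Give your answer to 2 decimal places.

|Patch 1| = 25, |Patch 2| = 26, |Patch 1∩Patch 2| = 11.
|Patch 1 △ Patch 2| = |Patch 1| + |Patch 2| − 2·|Patch 1∩Patch 2| = 25 + 26 − 22 = 29.00.

29.00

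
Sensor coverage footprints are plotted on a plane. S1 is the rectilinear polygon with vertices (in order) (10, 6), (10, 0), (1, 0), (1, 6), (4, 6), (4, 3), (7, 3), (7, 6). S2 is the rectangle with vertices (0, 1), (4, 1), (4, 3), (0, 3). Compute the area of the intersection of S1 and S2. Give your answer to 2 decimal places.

6.00

The intersection is the polygon with vertices (1,3), (4,3), (4,1), (1,1).
By the shoelace formula its area is 6.00.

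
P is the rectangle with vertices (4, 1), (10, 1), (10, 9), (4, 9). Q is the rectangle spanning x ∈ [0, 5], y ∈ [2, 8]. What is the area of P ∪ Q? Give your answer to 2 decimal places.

72.00

By inclusion–exclusion:
Individual areas: |P| = 48, |Q| = 30.
|P∩Q|: x∈[4,5], y∈[2,8] → 1·6 = 6.
|P ∪ Q| = 78 − 6 = 72.00.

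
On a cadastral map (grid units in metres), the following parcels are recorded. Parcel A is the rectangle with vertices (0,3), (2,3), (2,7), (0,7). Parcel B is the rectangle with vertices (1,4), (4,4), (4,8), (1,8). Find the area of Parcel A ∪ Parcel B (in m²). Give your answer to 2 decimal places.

17.00

By inclusion–exclusion:
Individual areas: |Parcel A| = 8, |Parcel B| = 12.
|Parcel A∩Parcel B|: x∈[1,2], y∈[4,7] → 1·3 = 3.
|Parcel A ∪ Parcel B| = 20 − 3 = 17.00.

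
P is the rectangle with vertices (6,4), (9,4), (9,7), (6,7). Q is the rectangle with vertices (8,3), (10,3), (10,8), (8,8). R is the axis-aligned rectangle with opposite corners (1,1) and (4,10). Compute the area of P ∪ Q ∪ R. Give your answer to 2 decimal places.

By inclusion–exclusion:
Individual areas: |P| = 9, |Q| = 10, |R| = 27.
|P∩Q|: x∈[8,9], y∈[4,7] → 1·3 = 3.
|P∩R| = 0 (no overlap).
|Q∩R| = 0 (no overlap).
|P∩Q∩R| = 0.
|P ∪ Q ∪ R| = 46 − 3 + 0 = 43.00.

43.00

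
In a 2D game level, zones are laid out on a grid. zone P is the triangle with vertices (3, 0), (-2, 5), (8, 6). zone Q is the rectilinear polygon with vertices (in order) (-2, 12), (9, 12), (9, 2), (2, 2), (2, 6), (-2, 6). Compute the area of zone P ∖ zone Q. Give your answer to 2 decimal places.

|zone P| = 27.5, |zone P∩zone Q| = 15.5333.
|zone P ∖ zone Q| = |zone P| − |zone P∩zone Q| = 27.5 − 15.5333 = 11.97.

11.97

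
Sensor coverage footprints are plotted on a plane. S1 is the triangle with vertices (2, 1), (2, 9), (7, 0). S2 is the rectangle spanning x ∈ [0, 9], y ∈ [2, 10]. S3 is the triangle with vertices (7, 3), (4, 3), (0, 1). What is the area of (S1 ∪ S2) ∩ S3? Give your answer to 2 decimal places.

2.57

The region (S1 ∪ S2) ∩ S3 is the polygon with vertices (2,2), (4,3), (7,3), (2,1.571).
By the shoelace formula its area is 2.57.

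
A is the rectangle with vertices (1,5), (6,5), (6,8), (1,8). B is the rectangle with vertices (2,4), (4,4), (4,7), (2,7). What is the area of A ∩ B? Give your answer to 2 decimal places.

|A∩B|: x∈[2,4], y∈[5,7] → 2·2 = 4.

4.00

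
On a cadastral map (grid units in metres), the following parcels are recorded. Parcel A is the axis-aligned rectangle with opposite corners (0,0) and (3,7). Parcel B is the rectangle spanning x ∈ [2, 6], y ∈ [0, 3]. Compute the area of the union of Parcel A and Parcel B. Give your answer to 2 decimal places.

By inclusion–exclusion:
Individual areas: |Parcel A| = 21, |Parcel B| = 12.
|Parcel A∩Parcel B|: x∈[2,3], y∈[0,3] → 1·3 = 3.
|Parcel A ∪ Parcel B| = 33 − 3 = 30.00.

30.00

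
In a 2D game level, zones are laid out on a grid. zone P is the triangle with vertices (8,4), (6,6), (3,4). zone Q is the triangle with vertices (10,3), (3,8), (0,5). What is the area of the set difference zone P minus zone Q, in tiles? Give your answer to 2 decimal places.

|zone P| = 5, |zone P∩zone Q| = 4.6492.
|zone P ∖ zone Q| = |zone P| − |zone P∩zone Q| = 5 − 4.6492 = 0.35.

0.35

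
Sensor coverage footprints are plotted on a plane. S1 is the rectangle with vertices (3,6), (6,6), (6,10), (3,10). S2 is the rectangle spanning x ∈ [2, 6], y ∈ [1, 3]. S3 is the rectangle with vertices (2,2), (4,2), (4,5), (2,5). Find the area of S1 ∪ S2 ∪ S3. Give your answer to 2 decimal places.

24.00

By inclusion–exclusion:
Individual areas: |S1| = 12, |S2| = 8, |S3| = 6.
|S1∩S2| = 0 (no overlap).
|S1∩S3| = 0 (no overlap).
|S2∩S3|: x∈[2,4], y∈[2,3] → 2·1 = 2.
|S1∩S2∩S3| = 0.
|S1 ∪ S2 ∪ S3| = 26 − 2 + 0 = 24.00.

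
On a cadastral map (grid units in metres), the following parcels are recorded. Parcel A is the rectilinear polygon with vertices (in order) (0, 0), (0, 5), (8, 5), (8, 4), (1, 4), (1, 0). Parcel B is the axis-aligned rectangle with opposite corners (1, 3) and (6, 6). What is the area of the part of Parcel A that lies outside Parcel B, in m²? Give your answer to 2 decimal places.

|Parcel A| = 12, |Parcel A∩Parcel B| = 5.
|Parcel A ∖ Parcel B| = |Parcel A| − |Parcel A∩Parcel B| = 12 − 5 = 7.00.

7.00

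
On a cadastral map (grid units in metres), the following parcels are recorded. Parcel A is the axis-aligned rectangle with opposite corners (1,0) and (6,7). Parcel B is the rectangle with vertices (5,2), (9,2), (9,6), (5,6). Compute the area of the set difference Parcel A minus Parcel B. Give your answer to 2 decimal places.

|Parcel A∩Parcel B|: x∈[5,6], y∈[2,6] → 1·4 = 4.
|Parcel A| = 35.
|Parcel A ∖ Parcel B| = |Parcel A| − |Parcel A∩Parcel B| = 35 − 4 = 31.00.

31.00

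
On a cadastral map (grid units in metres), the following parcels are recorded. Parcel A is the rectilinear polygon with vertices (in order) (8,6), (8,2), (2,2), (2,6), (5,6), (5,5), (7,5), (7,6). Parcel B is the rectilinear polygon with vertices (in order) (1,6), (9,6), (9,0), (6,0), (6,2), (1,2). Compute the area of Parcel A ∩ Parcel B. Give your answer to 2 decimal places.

22.00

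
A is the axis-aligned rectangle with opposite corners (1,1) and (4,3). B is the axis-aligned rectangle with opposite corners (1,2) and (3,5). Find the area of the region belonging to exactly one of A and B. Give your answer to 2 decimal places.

8.00

|A∩B|: x∈[1,3], y∈[2,3] → 2·1 = 2.
|A △ B| = |A| + |B| − 2·|A∩B| = 6 + 6 − 4 = 8.00.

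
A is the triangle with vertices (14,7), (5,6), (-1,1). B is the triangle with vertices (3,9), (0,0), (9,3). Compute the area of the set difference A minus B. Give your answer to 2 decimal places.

8.14

|A| = 19.5, |A∩B| = 11.3632.
|A ∖ B| = |A| − |A∩B| = 19.5 − 11.3632 = 8.14.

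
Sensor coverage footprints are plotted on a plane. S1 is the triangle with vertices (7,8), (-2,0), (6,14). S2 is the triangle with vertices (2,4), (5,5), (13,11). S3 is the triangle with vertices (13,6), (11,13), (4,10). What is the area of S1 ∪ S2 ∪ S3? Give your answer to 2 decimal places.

59.14

By inclusion–exclusion:
Individual areas: |S1| = 31, |S2| = 5, |S3| = 27.5.
|S1∩S2| = 0.2133.
|S1∩S3| = 3.1289.
|S2∩S3| = 1.0195.
|S1∩S2∩S3| = 0.
|S1 ∪ S2 ∪ S3| = 63.5 − 4.3617 + 0 = 59.14.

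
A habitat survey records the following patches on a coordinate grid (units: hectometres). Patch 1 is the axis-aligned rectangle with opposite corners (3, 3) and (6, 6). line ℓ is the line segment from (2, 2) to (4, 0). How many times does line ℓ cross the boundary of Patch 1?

The segment lies entirely outside Patch 1 and never meets its boundary.

0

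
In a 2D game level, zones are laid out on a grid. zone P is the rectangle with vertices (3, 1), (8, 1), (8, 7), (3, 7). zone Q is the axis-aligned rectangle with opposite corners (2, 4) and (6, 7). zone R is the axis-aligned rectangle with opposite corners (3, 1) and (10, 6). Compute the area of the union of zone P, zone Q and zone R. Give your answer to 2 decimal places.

By inclusion–exclusion:
Individual areas: |zone P| = 30, |zone Q| = 12, |zone R| = 35.
|zone P∩zone Q|: x∈[3,6], y∈[4,7] → 3·3 = 9.
|zone P∩zone R|: x∈[3,8], y∈[1,6] → 5·5 = 25.
|zone Q∩zone R|: x∈[3,6], y∈[4,6] → 3·2 = 6.
|zone P∩zone Q∩zone R| = 6.
|zone P ∪ zone Q ∪ zone R| = 77 − 40 + 6 = 43.00.

43.00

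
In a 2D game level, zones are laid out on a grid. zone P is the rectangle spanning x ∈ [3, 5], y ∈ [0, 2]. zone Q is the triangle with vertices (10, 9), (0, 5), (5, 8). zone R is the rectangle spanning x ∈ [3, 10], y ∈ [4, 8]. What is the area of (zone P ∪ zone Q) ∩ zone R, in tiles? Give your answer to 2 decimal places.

2.85

The region (zone P ∪ zone Q) ∩ zone R is the polygon with vertices (3,6.2), (3,6.8), (5,8), (7.5,8).
By the shoelace formula its area is 2.85.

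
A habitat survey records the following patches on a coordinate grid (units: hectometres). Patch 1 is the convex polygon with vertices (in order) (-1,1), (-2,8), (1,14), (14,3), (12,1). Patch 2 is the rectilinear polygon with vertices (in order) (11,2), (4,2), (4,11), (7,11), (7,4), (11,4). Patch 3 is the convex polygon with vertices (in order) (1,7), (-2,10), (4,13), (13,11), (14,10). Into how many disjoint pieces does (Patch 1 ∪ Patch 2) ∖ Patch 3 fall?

2

(Patch 1 ∪ Patch 2) ∖ Patch 3 splits into 2 disjoint pieces (area 91.0833, area 4.4048).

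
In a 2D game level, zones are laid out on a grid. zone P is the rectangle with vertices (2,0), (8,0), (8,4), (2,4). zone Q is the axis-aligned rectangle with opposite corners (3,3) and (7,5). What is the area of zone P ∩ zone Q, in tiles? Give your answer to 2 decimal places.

4.00

|zone P∩zone Q|: x∈[3,7], y∈[3,4] → 4·1 = 4.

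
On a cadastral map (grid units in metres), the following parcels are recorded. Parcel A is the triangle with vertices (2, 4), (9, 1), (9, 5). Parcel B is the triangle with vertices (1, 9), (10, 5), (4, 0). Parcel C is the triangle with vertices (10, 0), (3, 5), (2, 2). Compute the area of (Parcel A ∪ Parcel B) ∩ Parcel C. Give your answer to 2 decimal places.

The region (Parcel A ∪ Parcel B) ∩ Parcel C is the polygon with vertices (6.491,2.075), (5.385,1.154), (3.454,1.636), (2.778,3.667), (2.583,3.75), (3,5), (8,1.429).
By the shoelace formula its area is 8.26.

8.26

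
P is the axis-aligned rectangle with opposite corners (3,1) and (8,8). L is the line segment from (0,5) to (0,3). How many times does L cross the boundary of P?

The segment lies entirely outside P and never meets its boundary.

0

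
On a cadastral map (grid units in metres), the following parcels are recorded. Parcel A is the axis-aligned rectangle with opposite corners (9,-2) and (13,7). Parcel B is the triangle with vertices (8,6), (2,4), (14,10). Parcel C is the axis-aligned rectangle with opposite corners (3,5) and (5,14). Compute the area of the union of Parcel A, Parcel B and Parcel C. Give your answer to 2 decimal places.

59.67

By inclusion–exclusion:
Individual areas: |Parcel A| = 36, |Parcel B| = 6, |Parcel C| = 18.
|Parcel A∩Parcel B| = 0.0833.
|Parcel A∩Parcel C| = 0 (no overlap).
|Parcel B∩Parcel C| = 0.25.
|Parcel A∩Parcel B∩Parcel C| = 0.
|Parcel A ∪ Parcel B ∪ Parcel C| = 60 − 0.3333 + 0 = 59.67.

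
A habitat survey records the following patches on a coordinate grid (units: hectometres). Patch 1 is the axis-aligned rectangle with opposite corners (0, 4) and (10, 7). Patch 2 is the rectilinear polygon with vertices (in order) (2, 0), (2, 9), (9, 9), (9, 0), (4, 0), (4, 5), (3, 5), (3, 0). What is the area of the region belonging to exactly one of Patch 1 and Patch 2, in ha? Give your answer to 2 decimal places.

|Patch 1| = 30, |Patch 2| = 58, |Patch 1∩Patch 2| = 20.
|Patch 1 △ Patch 2| = |Patch 1| + |Patch 2| − 2·|Patch 1∩Patch 2| = 30 + 58 − 40 = 48.00.

48.00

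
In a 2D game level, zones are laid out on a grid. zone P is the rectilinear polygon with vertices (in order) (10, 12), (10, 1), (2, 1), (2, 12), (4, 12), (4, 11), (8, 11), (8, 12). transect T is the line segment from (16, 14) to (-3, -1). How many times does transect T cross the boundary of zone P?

The segment meets the boundary at (10,9.263), (2,2.947).

2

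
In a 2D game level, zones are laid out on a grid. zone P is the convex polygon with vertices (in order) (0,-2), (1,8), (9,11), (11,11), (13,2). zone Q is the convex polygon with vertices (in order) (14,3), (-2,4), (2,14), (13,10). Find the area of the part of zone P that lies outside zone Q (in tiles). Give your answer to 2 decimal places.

43.36

|zone P| = 114, |zone P∩zone Q| = 70.6372.
|zone P ∖ zone Q| = |zone P| − |zone P∩zone Q| = 114 − 70.6372 = 43.36.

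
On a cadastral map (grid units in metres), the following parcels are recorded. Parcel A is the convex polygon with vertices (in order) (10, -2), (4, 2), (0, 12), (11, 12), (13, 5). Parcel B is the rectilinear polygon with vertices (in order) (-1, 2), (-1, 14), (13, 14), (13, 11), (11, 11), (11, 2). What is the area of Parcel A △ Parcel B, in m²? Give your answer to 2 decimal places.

|Parcel A| = 116.5, |Parcel B| = 150, |Parcel A∩Parcel B| = 90.1429.
|Parcel A △ Parcel B| = |Parcel A| + |Parcel B| − 2·|Parcel A∩Parcel B| = 116.5 + 150 − 180.2857 = 86.21.

86.21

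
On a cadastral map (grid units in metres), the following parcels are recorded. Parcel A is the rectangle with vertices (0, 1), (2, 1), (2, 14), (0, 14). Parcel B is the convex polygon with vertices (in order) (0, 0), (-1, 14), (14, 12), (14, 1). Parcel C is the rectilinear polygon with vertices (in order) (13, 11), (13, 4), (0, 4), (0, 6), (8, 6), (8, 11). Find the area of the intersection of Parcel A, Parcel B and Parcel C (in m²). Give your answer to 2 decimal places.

The intersection is the polygon with vertices (0,6), (2,6), (2,4), (0,4).
By the shoelace formula its area is 4.00.

4.00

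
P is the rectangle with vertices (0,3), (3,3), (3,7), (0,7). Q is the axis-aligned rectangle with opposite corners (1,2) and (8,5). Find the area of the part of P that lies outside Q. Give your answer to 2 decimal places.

|P∩Q|: x∈[1,3], y∈[3,5] → 2·2 = 4.
|P| = 12.
|P ∖ Q| = |P| − |P∩Q| = 12 − 4 = 8.00.

8.00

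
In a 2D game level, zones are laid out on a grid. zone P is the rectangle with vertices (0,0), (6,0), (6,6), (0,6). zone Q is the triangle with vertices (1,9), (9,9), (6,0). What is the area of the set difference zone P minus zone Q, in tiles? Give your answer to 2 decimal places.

26.00

|zone P| = 36, |zone P∩zone Q| = 10.
|zone P ∖ zone Q| = |zone P| − |zone P∩zone Q| = 36 − 10 = 26.00.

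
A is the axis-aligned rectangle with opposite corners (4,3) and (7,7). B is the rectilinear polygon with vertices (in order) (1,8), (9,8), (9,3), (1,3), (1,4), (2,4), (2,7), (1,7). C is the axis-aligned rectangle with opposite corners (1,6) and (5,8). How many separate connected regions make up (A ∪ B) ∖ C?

1

(A ∪ B) ∖ C is a single connected region.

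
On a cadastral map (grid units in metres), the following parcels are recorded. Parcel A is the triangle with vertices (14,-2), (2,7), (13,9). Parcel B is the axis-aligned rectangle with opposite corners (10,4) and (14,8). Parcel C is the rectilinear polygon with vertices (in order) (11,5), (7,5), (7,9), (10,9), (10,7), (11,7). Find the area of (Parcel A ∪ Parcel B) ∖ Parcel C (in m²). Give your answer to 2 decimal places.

|Parcel A ∪ Parcel B| = 64.4091.
|(Parcel A ∪ Parcel B) ∩ Parcel C| = 11.5455.
|(Parcel A ∪ Parcel B) ∖ Parcel C| = 64.4091 − 11.5455 = 52.86.

52.86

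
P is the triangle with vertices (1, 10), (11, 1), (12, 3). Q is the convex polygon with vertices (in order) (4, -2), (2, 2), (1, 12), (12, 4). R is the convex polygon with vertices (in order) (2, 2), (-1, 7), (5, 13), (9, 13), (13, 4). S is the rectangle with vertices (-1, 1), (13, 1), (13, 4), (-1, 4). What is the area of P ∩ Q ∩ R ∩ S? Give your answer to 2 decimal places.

The intersection is the polygon with vertices (8.563,3.193), (7.667,4), (10.429,4), (11,3.636).
By the shoelace formula its area is 1.68.

1.68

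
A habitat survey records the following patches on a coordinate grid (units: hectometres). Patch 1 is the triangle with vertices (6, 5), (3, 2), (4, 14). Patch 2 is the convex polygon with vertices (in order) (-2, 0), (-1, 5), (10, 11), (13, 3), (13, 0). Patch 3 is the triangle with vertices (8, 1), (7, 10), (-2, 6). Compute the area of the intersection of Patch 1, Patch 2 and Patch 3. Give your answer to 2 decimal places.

10.22

The intersection is the polygon with vertices (3.452,7.429), (5.243,8.405), (6,5), (4,3), (3.12,3.44).
By the shoelace formula its area is 10.22.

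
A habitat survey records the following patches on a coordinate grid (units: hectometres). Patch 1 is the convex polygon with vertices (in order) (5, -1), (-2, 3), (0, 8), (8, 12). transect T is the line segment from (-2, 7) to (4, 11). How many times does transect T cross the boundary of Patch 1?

The segment lies entirely outside Patch 1 and never meets its boundary.

0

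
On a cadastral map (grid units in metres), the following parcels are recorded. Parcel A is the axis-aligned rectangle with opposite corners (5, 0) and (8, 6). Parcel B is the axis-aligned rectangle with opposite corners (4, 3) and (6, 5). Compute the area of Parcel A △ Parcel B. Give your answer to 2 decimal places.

|Parcel A∩Parcel B|: x∈[5,6], y∈[3,5] → 1·2 = 2.
|Parcel A △ Parcel B| = |Parcel A| + |Parcel B| − 2·|Parcel A∩Parcel B| = 18 + 4 − 4 = 18.00.

18.00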